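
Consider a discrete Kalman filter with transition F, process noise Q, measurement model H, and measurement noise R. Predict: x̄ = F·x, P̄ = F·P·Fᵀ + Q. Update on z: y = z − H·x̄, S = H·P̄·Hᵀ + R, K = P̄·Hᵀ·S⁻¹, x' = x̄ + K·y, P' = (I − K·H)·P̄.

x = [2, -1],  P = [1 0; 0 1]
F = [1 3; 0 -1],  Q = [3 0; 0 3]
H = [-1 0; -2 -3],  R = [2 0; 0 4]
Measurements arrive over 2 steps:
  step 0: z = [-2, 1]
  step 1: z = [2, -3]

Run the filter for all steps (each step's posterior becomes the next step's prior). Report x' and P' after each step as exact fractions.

step 0: x' = [698/551, -541/551], P' = [878/551 -540/551; -540/551 548/551]
step 1: x' = [-348720/200119, 406175/200119], P' = [297610/200119 -184716/200119; -184716/200119 193492/200119]

step 0: x̄ = F·x = [-1, 1]
step 0: P̄ = F·P·Fᵀ + Q = [13 -3; -3 4]
step 0: y = z − H·x̄ = [-3, 2]
step 0: S = H·P̄·Hᵀ + R = [15 17; 17 56]
step 0: K = P̄·Hᵀ·S⁻¹ = [-439/551 -34/551; 270/551 -141/551]
step 0: x' = x̄ + K·y = [698/551, -541/551]
step 0: P' = (I − K·H)·P̄ = [878/551 -540/551; -540/551 548/551]
step 1: x̄ = F·x = [-925/551, 541/551]
step 1: P̄ = F·P·Fᵀ + Q = [4223/551 -1104/551; -1104/551 2201/551]
step 1: y = z − H·x̄ = [177/551, -1880/551]
step 1: S = H·P̄·Hᵀ + R = [5325/551 5134/551; 5134/551 25657/551]
step 1: K = P̄·Hᵀ·S⁻¹ = [-148805/200119 -10268/200119; 92358/200119 -52761/200119]
step 1: x' = x̄ + K·y = [-348720/200119, 406175/200119]
step 1: P' = (I − K·H)·P̄ = [297610/200119 -184716/200119; -184716/200119 193492/200119]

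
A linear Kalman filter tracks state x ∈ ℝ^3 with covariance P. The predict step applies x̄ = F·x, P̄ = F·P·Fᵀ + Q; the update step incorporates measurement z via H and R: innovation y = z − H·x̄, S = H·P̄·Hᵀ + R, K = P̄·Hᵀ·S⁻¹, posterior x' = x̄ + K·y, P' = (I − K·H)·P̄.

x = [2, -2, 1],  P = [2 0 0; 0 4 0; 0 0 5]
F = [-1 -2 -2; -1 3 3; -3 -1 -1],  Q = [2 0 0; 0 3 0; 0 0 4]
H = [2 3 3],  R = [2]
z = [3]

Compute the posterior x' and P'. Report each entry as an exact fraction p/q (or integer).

x̄ = F·x = [0, -5, -5]
P̄ = F·P·Fᵀ + Q = [40 -52 24; -52 86 -21; 24 -21 31]
y = z − H·x̄ = [33]
S = H·P̄·Hᵀ + R = [501]
K = P̄·Hᵀ·S⁻¹ = [-4/501; 91/501; 26/167]
x' = x̄ + K·y = [-44/167, 166/167, 23/167]
P' = (I − K·H)·P̄ = [20024/501 -25688/501 4112/167; -25688/501 34805/501 -5873/167; 4112/167 -5873/167 3149/167]

x' = [-44/167, 166/167, 23/167]
P' = [20024/501 -25688/501 4112/167; -25688/501 34805/501 -5873/167; 4112/167 -5873/167 3149/167]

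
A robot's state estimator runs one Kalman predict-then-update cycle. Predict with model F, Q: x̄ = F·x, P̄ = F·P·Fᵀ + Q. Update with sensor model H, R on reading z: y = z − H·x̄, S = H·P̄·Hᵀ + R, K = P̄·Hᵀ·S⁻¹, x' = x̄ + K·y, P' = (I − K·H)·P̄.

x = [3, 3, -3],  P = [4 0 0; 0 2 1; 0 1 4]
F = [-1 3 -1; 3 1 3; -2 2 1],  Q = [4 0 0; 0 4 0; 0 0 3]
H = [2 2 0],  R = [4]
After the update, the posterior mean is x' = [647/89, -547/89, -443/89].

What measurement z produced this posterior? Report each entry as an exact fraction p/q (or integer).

x̄ = F·x = [9, 3, -3]
P̄ = F·P·Fᵀ + Q = [24 -10 17; -10 84 -1; 17 -1 35]
S = H·P̄·Hᵀ + R = [356]
K = P̄·Hᵀ·S⁻¹ = [7/89; 37/89; 8/89]
x' − x̄ = [-154/89, -814/89, -176/89] = K·y
y = (KᵀK)⁻¹·Kᵀ·(x' − x̄) = [-22]
z = y + H·x̄ = [-22] + [24] = [2]

z = [2]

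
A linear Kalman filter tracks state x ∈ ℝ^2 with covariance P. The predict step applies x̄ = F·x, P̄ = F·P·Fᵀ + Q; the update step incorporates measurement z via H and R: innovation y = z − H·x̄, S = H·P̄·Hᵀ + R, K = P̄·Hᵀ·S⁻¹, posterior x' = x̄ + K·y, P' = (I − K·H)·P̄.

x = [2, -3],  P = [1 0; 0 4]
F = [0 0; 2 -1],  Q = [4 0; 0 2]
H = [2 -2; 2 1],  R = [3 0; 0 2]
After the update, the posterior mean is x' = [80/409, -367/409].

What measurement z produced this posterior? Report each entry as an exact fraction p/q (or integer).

z = [3, -1]

x̄ = F·x = [0, 7]
P̄ = F·P·Fᵀ + Q = [4 0; 0 10]
S = H·P̄·Hᵀ + R = [59 -4; -4 28]
K = P̄·Hᵀ·S⁻¹ = [64/409 126/409; -130/409 255/818]
x' − x̄ = [80/409, -3230/409] = K·y
y = (KᵀK)⁻¹·Kᵀ·(x' − x̄) = [17, -8]
z = y + H·x̄ = [17, -8] + [-14, 7] = [3, -1]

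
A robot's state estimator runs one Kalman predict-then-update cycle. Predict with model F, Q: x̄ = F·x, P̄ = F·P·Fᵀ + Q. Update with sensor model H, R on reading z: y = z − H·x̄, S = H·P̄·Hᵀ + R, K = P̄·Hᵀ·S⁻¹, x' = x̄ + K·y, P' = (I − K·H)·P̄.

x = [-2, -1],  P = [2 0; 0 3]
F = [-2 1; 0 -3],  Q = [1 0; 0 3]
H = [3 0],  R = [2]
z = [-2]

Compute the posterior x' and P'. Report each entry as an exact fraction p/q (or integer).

x' = [-3/5, 57/10]
P' = [12/55 -9/55; -9/55 2571/110]

x̄ = F·x = [3, 3]
P̄ = F·P·Fᵀ + Q = [12 -9; -9 30]
y = z − H·x̄ = [-11]
S = H·P̄·Hᵀ + R = [110]
K = P̄·Hᵀ·S⁻¹ = [18/55; -27/110]
x' = x̄ + K·y = [-3/5, 57/10]
P' = (I − K·H)·P̄ = [12/55 -9/55; -9/55 2571/110]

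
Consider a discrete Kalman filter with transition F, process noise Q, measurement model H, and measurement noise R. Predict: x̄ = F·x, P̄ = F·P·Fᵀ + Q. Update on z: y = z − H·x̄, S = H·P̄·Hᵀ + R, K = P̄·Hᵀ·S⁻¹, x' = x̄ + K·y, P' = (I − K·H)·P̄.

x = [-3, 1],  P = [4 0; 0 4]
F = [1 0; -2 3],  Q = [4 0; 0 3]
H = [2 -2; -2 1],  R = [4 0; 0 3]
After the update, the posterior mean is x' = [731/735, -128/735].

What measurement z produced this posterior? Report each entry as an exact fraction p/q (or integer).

x̄ = F·x = [-3, 9]
P̄ = F·P·Fᵀ + Q = [8 -8; -8 55]
S = H·P̄·Hᵀ + R = [320 -190; -190 122]
K = P̄·Hᵀ·S⁻¹ = [-164/735 -80/147; -941/1470 -61/147]
x' − x̄ = [2936/735, -6743/735] = K·y
y = (KᵀK)⁻¹·Kᵀ·(x' − x̄) = [26, -18]
z = y + H·x̄ = [26, -18] + [-24, 15] = [2, -3]

z = [2, -3]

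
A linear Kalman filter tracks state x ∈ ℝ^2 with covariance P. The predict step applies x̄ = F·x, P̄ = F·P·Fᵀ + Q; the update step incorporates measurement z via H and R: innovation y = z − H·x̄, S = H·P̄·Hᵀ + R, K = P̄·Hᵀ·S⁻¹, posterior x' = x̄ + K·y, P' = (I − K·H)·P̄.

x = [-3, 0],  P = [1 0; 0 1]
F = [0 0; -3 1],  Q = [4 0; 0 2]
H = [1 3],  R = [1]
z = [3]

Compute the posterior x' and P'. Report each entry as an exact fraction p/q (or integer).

x' = [-96/113, 153/113]
P' = [436/113 -144/113; -144/113 60/113]

x̄ = F·x = [0, 9]
P̄ = F·P·Fᵀ + Q = [4 0; 0 12]
y = z − H·x̄ = [-24]
S = H·P̄·Hᵀ + R = [113]
K = P̄·Hᵀ·S⁻¹ = [4/113; 36/113]
x' = x̄ + K·y = [-96/113, 153/113]
P' = (I − K·H)·P̄ = [436/113 -144/113; -144/113 60/113]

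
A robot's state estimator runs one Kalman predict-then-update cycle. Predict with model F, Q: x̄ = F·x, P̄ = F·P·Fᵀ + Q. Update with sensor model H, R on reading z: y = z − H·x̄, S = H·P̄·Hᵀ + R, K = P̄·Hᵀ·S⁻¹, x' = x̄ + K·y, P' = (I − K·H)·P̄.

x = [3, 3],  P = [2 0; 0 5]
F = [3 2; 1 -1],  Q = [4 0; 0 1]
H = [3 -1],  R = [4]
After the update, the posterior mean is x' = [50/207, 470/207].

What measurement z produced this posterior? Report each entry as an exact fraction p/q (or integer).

z = [-2]

x̄ = F·x = [15, 0]
P̄ = F·P·Fᵀ + Q = [42 -4; -4 8]
S = H·P̄·Hᵀ + R = [414]
K = P̄·Hᵀ·S⁻¹ = [65/207; -10/207]
x' − x̄ = [-3055/207, 470/207] = K·y
y = (KᵀK)⁻¹·Kᵀ·(x' − x̄) = [-47]
z = y + H·x̄ = [-47] + [45] = [-2]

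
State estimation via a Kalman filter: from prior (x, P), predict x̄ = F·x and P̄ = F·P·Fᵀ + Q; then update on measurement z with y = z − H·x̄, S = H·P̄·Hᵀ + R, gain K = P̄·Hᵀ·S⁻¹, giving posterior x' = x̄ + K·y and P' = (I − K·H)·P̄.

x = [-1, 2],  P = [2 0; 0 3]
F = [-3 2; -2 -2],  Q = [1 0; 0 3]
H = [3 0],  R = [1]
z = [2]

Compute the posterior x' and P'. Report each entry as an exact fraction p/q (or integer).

x' = [193/280, -2]
P' = [31/280 0; 0 23]

x̄ = F·x = [7, -2]
P̄ = F·P·Fᵀ + Q = [31 0; 0 23]
y = z − H·x̄ = [-19]
S = H·P̄·Hᵀ + R = [280]
K = P̄·Hᵀ·S⁻¹ = [93/280; 0]
x' = x̄ + K·y = [193/280, -2]
P' = (I − K·H)·P̄ = [31/280 0; 0 23]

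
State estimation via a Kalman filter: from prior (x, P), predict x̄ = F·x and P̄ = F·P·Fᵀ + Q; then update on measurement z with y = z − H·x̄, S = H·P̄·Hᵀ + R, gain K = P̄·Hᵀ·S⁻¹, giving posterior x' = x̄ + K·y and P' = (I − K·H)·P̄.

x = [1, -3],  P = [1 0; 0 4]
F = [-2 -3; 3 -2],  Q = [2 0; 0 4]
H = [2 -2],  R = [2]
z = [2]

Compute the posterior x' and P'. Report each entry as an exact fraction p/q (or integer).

x' = [641/71, 573/71]
P' = [1830/71 1806/71; 1806/71 1817/71]

x̄ = F·x = [7, 9]
P̄ = F·P·Fᵀ + Q = [42 18; 18 29]
y = z − H·x̄ = [6]
S = H·P̄·Hᵀ + R = [142]
K = P̄·Hᵀ·S⁻¹ = [24/71; -11/71]
x' = x̄ + K·y = [641/71, 573/71]
P' = (I − K·H)·P̄ = [1830/71 1806/71; 1806/71 1817/71]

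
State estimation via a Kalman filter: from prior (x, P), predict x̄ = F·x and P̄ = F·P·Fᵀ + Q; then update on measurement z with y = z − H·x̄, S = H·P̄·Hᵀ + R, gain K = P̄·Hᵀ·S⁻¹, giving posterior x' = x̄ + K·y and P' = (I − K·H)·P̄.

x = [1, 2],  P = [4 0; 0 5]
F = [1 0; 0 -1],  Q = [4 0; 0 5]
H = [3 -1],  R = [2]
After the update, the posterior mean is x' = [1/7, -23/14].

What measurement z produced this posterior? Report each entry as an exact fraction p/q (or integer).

x̄ = F·x = [1, -2]
P̄ = F·P·Fᵀ + Q = [8 0; 0 10]
S = H·P̄·Hᵀ + R = [84]
K = P̄·Hᵀ·S⁻¹ = [2/7; -5/42]
x' − x̄ = [-6/7, 5/14] = K·y
y = (KᵀK)⁻¹·Kᵀ·(x' − x̄) = [-3]
z = y + H·x̄ = [-3] + [5] = [2]

z = [2]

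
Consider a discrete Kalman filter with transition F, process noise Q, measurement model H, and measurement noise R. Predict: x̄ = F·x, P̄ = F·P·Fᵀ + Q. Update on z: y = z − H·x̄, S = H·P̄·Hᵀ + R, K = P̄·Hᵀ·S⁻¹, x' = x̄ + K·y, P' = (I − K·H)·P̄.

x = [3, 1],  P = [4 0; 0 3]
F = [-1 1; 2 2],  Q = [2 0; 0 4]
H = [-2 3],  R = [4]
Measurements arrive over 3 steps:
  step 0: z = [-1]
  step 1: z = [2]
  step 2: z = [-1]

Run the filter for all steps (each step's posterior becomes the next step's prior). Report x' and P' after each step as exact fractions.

step 0: x̄ = F·x = [-2, 8]
step 0: P̄ = F·P·Fᵀ + Q = [9 -2; -2 32]
step 0: y = z − H·x̄ = [-29]
step 0: S = H·P̄·Hᵀ + R = [352]
step 0: K = P̄·Hᵀ·S⁻¹ = [-3/44; 25/88]
step 0: x' = x̄ + K·y = [-1/44, -21/88]
step 0: P' = (I − K·H)·P̄ = [81/11 53/11; 53/11 79/22]
step 1: x̄ = F·x = [-19/88, -23/44]
step 1: P̄ = F·P·Fᵀ + Q = [73/22 -83/11; -83/11 950/11]
step 1: y = z − H·x̄ = [69/22]
step 1: S = H·P̄·Hᵀ + R = [9736/11]
step 1: K = P̄·Hᵀ·S⁻¹ = [-161/4868; 377/1217]
step 1: x' = x̄ + K·y = [-389/1217, 2185/4868]
step 1: P' = (I − K·H)·P̄ = [2860/1217 1853/1217; 1853/1217 1738/1217]
step 2: x̄ = F·x = [3741/4868, 629/2434]
step 2: P̄ = F·P·Fᵀ + Q = [3326/1217 -2244/1217; -2244/1217 38084/1217]
step 2: y = z − H·x̄ = [-290/1217]
step 2: S = H·P̄·Hᵀ + R = [387856/1217]
step 2: K = P̄·Hᵀ·S⁻¹ = [-239/6926; 29685/96964]
step 2: x' = x̄ + K·y = [10759/13852, 4496/24241]
step 2: P' = (I − K·H)·P̄ = [8150/3463 5274/3463; 5274/3463 34507/24241]

step 0: x' = [-1/44, -21/88], P' = [81/11 53/11; 53/11 79/22]
step 1: x' = [-389/1217, 2185/4868], P' = [2860/1217 1853/1217; 1853/1217 1738/1217]
step 2: x' = [10759/13852, 4496/24241], P' = [8150/3463 5274/3463; 5274/3463 34507/24241]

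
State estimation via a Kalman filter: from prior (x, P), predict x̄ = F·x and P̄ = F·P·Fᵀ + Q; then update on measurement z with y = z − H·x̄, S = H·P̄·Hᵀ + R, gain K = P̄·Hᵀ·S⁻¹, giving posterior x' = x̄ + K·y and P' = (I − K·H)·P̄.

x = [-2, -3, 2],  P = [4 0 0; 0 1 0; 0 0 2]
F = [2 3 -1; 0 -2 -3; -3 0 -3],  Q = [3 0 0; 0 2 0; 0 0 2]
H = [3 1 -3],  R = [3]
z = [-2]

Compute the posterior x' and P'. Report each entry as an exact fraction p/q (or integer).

x̄ = F·x = [-15, 0, 0]
P̄ = F·P·Fᵀ + Q = [30 0 -18; 0 24 18; -18 18 56]
y = z − H·x̄ = [43]
S = H·P̄·Hᵀ + R = [1017]
K = P̄·Hᵀ·S⁻¹ = [16/113; -10/339; -68/339]
x' = x̄ + K·y = [-1007/113, -430/339, -2924/339]
P' = (I − K·H)·P̄ = [1086/113 480/113 1230/113; 480/113 2612/113 1354/113; 1230/113 1354/113 1704/113]

x' = [-1007/113, -430/339, -2924/339]
P' = [1086/113 480/113 1230/113; 480/113 2612/113 1354/113; 1230/113 1354/113 1704/113]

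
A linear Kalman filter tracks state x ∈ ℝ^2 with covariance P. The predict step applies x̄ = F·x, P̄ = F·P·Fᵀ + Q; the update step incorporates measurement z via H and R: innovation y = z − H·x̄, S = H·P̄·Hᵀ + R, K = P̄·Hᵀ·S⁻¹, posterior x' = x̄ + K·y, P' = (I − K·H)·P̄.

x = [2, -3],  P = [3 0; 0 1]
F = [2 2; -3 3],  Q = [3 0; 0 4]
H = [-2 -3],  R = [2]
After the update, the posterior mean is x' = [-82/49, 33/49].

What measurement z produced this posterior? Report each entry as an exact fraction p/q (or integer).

x̄ = F·x = [-2, -15]
P̄ = F·P·Fᵀ + Q = [19 -12; -12 40]
S = H·P̄·Hᵀ + R = [294]
K = P̄·Hᵀ·S⁻¹ = [-1/147; -16/49]
x' − x̄ = [16/49, 768/49] = K·y
y = (KᵀK)⁻¹·Kᵀ·(x' − x̄) = [-48]
z = y + H·x̄ = [-48] + [49] = [1]

z = [1]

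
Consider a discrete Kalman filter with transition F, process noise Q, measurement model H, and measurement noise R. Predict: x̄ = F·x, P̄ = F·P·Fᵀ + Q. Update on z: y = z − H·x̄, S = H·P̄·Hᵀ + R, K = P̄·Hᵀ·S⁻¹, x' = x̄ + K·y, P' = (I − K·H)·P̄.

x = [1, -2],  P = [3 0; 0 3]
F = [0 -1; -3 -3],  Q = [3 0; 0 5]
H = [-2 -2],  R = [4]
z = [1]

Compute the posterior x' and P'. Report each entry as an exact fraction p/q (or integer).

x' = [57/56, -61/42]
P' = [93/28 -22/7; -22/7 83/21]

x̄ = F·x = [2, 3]
P̄ = F·P·Fᵀ + Q = [6 9; 9 59]
y = z − H·x̄ = [11]
S = H·P̄·Hᵀ + R = [336]
K = P̄·Hᵀ·S⁻¹ = [-5/56; -17/42]
x' = x̄ + K·y = [57/56, -61/42]
P' = (I − K·H)·P̄ = [93/28 -22/7; -22/7 83/21]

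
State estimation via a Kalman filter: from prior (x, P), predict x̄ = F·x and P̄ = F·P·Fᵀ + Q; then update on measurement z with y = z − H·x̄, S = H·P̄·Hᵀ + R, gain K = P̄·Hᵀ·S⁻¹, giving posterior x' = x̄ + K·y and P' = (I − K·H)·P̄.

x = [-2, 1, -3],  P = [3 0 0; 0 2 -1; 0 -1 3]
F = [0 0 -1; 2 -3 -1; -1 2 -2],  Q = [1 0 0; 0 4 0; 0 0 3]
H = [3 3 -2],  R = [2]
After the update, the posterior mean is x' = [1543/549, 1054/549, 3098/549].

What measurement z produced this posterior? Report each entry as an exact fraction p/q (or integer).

z = [3]

x̄ = F·x = [3, -4, 10]
P̄ = F·P·Fᵀ + Q = [4 0 8; 0 31 -16; 8 -16 34]
S = H·P̄·Hᵀ + R = [549]
K = P̄·Hᵀ·S⁻¹ = [-4/549; 125/549; -92/549]
x' − x̄ = [-104/549, 3250/549, -2392/549] = K·y
y = (KᵀK)⁻¹·Kᵀ·(x' − x̄) = [26]
z = y + H·x̄ = [26] + [-23] = [3]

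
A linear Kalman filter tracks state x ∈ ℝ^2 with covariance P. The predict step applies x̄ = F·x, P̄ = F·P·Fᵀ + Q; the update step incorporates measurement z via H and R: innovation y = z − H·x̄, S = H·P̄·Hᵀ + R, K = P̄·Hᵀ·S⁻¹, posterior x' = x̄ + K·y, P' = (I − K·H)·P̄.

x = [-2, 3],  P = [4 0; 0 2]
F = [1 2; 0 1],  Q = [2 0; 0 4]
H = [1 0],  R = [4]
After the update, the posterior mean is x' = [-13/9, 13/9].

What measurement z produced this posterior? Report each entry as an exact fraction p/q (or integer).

x̄ = F·x = [4, 3]
P̄ = F·P·Fᵀ + Q = [14 4; 4 6]
S = H·P̄·Hᵀ + R = [18]
K = P̄·Hᵀ·S⁻¹ = [7/9; 2/9]
x' − x̄ = [-49/9, -14/9] = K·y
y = (KᵀK)⁻¹·Kᵀ·(x' − x̄) = [-7]
z = y + H·x̄ = [-7] + [4] = [-3]

z = [-3]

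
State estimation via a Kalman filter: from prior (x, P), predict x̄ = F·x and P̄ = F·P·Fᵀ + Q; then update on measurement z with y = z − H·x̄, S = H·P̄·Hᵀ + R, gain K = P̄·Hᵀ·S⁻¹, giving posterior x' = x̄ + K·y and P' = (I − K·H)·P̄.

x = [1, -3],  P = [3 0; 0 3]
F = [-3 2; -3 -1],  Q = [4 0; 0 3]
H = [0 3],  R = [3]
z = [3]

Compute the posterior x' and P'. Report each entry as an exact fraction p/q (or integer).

x̄ = F·x = [-9, 0]
P̄ = F·P·Fᵀ + Q = [43 21; 21 33]
y = z − H·x̄ = [3]
S = H·P̄·Hᵀ + R = [300]
K = P̄·Hᵀ·S⁻¹ = [21/100; 33/100]
x' = x̄ + K·y = [-837/100, 99/100]
P' = (I − K·H)·P̄ = [2977/100 21/100; 21/100 33/100]

x' = [-837/100, 99/100]
P' = [2977/100 21/100; 21/100 33/100]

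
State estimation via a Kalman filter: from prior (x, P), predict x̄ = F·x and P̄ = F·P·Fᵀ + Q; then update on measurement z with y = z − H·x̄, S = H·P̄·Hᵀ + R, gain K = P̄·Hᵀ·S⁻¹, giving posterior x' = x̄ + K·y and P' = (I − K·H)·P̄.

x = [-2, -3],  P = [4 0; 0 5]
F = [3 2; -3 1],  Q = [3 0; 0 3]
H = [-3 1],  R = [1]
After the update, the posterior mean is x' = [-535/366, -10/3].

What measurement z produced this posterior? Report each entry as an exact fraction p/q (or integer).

z = [1]

x̄ = F·x = [-12, 3]
P̄ = F·P·Fᵀ + Q = [59 -26; -26 44]
S = H·P̄·Hᵀ + R = [732]
K = P̄·Hᵀ·S⁻¹ = [-203/732; 1/6]
x' − x̄ = [3857/366, -19/3] = K·y
y = (KᵀK)⁻¹·Kᵀ·(x' − x̄) = [-38]
z = y + H·x̄ = [-38] + [39] = [1]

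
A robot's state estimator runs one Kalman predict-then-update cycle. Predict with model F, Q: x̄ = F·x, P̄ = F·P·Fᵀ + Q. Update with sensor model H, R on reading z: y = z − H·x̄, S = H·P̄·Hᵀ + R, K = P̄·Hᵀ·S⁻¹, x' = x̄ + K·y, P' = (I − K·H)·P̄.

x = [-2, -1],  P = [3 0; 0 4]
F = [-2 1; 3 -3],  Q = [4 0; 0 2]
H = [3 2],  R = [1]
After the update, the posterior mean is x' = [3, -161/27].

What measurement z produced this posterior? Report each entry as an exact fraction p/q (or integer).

x̄ = F·x = [3, -3]
P̄ = F·P·Fᵀ + Q = [20 -30; -30 65]
S = H·P̄·Hᵀ + R = [81]
K = P̄·Hᵀ·S⁻¹ = [0; 40/81]
x' − x̄ = [0, -80/27] = K·y
y = (KᵀK)⁻¹·Kᵀ·(x' − x̄) = [-6]
z = y + H·x̄ = [-6] + [3] = [-3]

z = [-3]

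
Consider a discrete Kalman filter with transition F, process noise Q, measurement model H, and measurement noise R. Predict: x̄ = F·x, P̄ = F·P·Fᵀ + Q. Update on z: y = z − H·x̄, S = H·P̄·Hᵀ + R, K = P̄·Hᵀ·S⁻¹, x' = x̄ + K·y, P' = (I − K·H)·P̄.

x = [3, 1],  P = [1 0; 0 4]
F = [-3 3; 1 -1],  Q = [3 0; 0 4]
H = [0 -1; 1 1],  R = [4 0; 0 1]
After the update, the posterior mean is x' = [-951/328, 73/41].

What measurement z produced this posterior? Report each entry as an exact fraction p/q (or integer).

z = [-2, -1]

x̄ = F·x = [-6, 2]
P̄ = F·P·Fᵀ + Q = [48 -15; -15 9]
S = H·P̄·Hᵀ + R = [13 6; 6 28]
K = P̄·Hᵀ·S⁻¹ = [111/164 339/328; -27/41 -3/41]
x' − x̄ = [1017/328, -9/41] = K·y
y = (KᵀK)⁻¹·Kᵀ·(x' − x̄) = [0, 3]
z = y + H·x̄ = [0, 3] + [-2, -4] = [-2, -1]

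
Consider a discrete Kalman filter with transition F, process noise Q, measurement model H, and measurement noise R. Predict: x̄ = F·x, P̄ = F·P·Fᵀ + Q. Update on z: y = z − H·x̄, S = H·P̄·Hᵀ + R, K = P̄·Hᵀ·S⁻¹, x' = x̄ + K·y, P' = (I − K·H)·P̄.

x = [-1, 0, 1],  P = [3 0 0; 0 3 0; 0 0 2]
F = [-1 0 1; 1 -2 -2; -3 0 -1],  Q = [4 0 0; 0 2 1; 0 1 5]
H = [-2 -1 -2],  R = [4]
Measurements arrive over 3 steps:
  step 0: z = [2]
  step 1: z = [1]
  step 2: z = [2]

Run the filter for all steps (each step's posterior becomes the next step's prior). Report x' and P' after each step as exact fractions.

step 0: x' = [251/213, -220/71, -40/71], P' = [1292/213 -522/71 -153/71; -522/71 1772/71 -362/71; -153/71 -362/71 386/71]
step 1: x' = [-29641/16807, 143473/16807, -50483/16807], P' = [218107/33614 -118677/16807 -39948/16807; -118677/16807 1584158/16807 -688686/16807; -39948/16807 -688686/16807 398547/16807]
step 2: x' = [-19608773/8193151, -103942266/8193151, 63607239/8193151], P' = [72244177/8193151 86152106/8193151 -109558252/8193151; 86152106/8193151 1555435072/8193151 -864582900/8193151; -109558252/8193151 -864582900/8193151 544503048/8193151]

step 0: x̄ = F·x = [2, -3, 2]
step 0: P̄ = F·P·Fᵀ + Q = [9 -7 7; -7 25 -4; 7 -4 34]
step 0: y = z − H·x̄ = [7]
step 0: S = H·P̄·Hᵀ + R = [213]
step 0: K = P̄·Hᵀ·S⁻¹ = [-25/213; -1/71; -26/71]
step 0: x' = x̄ + K·y = [251/213, -220/71, -40/71]
step 0: P' = (I − K·H)·P̄ = [1292/213 -522/71 -153/71; -522/71 1772/71 -362/71; -153/71 -362/71 386/71]
step 1: x̄ = F·x = [-371/213, 1811/213, -211/71]
step 1: P̄ = F·P·Fᵀ + Q = [4220/213 -5945/213 1212/71; -5945/213 27026/213 -5070/71; 1212/71 -5070/71 3699/71]
step 1: y = z − H·x̄ = [16/213]
step 1: S = H·P̄·Hᵀ + R = [33614/213]
step 1: K = P̄·Hᵀ·S⁻¹ = [-9767/33614; 7642/16807; -7128/16807]
step 1: x' = x̄ + K·y = [-29641/16807, 143473/16807, -50483/16807]
step 1: P' = (I − K·H)·P̄ = [218107/33614 -118677/16807 -39948/16807; -118677/16807 1584158/16807 -688686/16807; -39948/16807 -688686/16807 398547/16807]
step 2: x̄ = F·x = [-20842/16807, -30803/2401, 139406/16807]
step 2: P̄ = F·P·Fᵀ + Q = [1309449/33614 32579/4802 17019/33614; 32579/4802 130551/686 -514981/4802; 17019/33614 -514981/4802 2448751/33614]
step 2: y = z − H·x̄ = [55121/16807]
step 2: S = H·P̄·Hᵀ + R = [8193151/33614]
step 2: K = P̄·Hᵀ·S⁻¹ = [-2880989/8193151; 356629/8193151; -1326673/8193151]
step 2: x' = x̄ + K·y = [-19608773/8193151, -103942266/8193151, 63607239/8193151]
step 2: P' = (I − K·H)·P̄ = [72244177/8193151 86152106/8193151 -109558252/8193151; 86152106/8193151 1555435072/8193151 -864582900/8193151; -109558252/8193151 -864582900/8193151 544503048/8193151]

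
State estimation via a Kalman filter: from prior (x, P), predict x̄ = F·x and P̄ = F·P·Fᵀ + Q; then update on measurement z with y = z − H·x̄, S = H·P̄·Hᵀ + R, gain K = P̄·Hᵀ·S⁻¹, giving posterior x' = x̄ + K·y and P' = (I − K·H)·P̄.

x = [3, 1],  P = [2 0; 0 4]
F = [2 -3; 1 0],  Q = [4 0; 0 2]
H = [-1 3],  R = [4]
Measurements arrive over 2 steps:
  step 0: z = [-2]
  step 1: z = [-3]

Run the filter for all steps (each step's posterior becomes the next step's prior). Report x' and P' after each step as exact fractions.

step 0: x' = [15/2, 2], P' = [111/4 17/2; 17/2 3]
step 1: x' = [1443/527, 42/527], P' = [11080/527 3960/527; 3960/527 1636/527]

step 0: x̄ = F·x = [3, 3]
step 0: P̄ = F·P·Fᵀ + Q = [48 4; 4 4]
step 0: y = z − H·x̄ = [-8]
step 0: S = H·P̄·Hᵀ + R = [64]
step 0: K = P̄·Hᵀ·S⁻¹ = [-9/16; 1/8]
step 0: x' = x̄ + K·y = [15/2, 2]
step 0: P' = (I − K·H)·P̄ = [111/4 17/2; 17/2 3]
step 1: x̄ = F·x = [9, 15/2]
step 1: P̄ = F·P·Fᵀ + Q = [40 30; 30 119/4]
step 1: y = z − H·x̄ = [-33/2]
step 1: S = H·P̄·Hᵀ + R = [527/4]
step 1: K = P̄·Hᵀ·S⁻¹ = [200/527; 237/527]
step 1: x' = x̄ + K·y = [1443/527, 42/527]
step 1: P' = (I − K·H)·P̄ = [11080/527 3960/527; 3960/527 1636/527]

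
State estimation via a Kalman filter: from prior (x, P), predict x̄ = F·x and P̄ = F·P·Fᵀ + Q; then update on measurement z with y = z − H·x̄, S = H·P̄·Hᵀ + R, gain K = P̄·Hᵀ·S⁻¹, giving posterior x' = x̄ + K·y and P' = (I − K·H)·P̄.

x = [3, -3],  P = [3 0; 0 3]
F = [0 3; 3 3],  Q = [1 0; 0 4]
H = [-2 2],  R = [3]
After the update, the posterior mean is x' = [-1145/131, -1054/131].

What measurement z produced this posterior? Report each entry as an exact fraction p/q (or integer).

x̄ = F·x = [-9, 0]
P̄ = F·P·Fᵀ + Q = [28 27; 27 58]
S = H·P̄·Hᵀ + R = [131]
K = P̄·Hᵀ·S⁻¹ = [-2/131; 62/131]
x' − x̄ = [34/131, -1054/131] = K·y
y = (KᵀK)⁻¹·Kᵀ·(x' − x̄) = [-17]
z = y + H·x̄ = [-17] + [18] = [1]

z = [1]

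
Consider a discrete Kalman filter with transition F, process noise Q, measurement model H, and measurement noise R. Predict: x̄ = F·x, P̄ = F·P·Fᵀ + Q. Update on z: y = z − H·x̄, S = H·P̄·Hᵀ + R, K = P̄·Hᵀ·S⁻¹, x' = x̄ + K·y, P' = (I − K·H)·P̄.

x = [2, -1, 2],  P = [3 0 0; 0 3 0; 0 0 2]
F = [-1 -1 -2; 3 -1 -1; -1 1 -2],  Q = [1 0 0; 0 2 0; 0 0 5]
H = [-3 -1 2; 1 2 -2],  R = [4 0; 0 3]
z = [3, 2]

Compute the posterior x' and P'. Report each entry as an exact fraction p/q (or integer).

x' = [-59190/18661, -15891/18661, -66889/18661]
P' = [47494/18661 48902/18661 80386/18661; 48902/18661 126822/18661 140488/18661; 80386/18661 140488/18661 187371/18661]

x̄ = F·x = [-5, 5, -7]
P̄ = F·P·Fᵀ + Q = [15 -2 8; -2 34 -8; 8 -8 19]
y = z − H·x̄ = [7, -17]
S = H·P̄·Hᵀ + R = [173 -159; -159 254]
K = P̄·Hᵀ·S⁻¹ = [-7653/18661 -5158/18661; 1862/18661 7190/18661; -1726/18661 -4460/18661]
x' = x̄ + K·y = [-59190/18661, -15891/18661, -66889/18661]
P' = (I − K·H)·P̄ = [47494/18661 48902/18661 80386/18661; 48902/18661 126822/18661 140488/18661; 80386/18661 140488/18661 187371/18661]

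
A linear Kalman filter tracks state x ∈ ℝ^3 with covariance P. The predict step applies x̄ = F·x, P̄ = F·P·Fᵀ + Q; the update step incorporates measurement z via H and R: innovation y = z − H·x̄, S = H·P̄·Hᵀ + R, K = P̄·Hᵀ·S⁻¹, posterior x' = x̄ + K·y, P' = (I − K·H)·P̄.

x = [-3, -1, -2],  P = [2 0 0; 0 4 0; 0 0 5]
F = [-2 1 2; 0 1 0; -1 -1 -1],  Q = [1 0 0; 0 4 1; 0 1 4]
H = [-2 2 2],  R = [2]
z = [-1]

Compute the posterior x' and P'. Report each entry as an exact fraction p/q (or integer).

x' = [476/125, -134/125, 552/125]
P' = [1083/125 578/125 466/125; 578/125 998/125 -419/125; 466/125 -419/125 907/125]

x̄ = F·x = [1, -1, 6]
P̄ = F·P·Fᵀ + Q = [33 4 -10; 4 8 -3; -10 -3 15]
y = z − H·x̄ = [-9]
S = H·P̄·Hᵀ + R = [250]
K = P̄·Hᵀ·S⁻¹ = [-39/125; 1/125; 22/125]
x' = x̄ + K·y = [476/125, -134/125, 552/125]
P' = (I − K·H)·P̄ = [1083/125 578/125 466/125; 578/125 998/125 -419/125; 466/125 -419/125 907/125]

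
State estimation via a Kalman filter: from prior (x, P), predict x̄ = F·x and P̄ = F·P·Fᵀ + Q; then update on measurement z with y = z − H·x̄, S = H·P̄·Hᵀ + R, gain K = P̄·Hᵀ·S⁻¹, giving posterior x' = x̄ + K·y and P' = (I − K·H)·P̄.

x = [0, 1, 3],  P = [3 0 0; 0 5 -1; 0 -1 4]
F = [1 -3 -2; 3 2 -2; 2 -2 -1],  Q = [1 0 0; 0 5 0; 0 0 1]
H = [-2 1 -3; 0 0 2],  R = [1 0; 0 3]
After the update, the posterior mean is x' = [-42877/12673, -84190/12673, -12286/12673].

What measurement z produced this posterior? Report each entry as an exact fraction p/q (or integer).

z = [3, -2]

x̄ = F·x = [-9, -4, -5]
P̄ = F·P·Fᵀ + Q = [53 -7 37; -7 76 4; 37 4 33]
S = H·P̄·Hᵀ + R = [1034 -338; -338 135]
K = P̄·Hᵀ·S⁻¹ = [-2614/12673 402/12673; 6617/12673 17318/12673; -507/25346 5561/12673]
x' − x̄ = [71180/12673, -33498/12673, 51079/12673] = K·y
y = (KᵀK)⁻¹·Kᵀ·(x' − x̄) = [-26, 8]
z = y + H·x̄ = [-26, 8] + [29, -10] = [3, -2]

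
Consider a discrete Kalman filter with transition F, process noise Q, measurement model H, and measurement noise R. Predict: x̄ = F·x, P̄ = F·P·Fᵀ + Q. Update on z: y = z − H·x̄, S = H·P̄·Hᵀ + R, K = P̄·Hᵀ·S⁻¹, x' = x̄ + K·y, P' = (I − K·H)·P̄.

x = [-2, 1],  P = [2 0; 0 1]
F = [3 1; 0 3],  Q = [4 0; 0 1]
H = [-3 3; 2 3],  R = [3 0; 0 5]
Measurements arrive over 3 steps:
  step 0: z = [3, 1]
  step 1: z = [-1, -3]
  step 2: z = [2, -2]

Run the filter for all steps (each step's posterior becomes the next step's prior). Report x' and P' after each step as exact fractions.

step 0: x̄ = F·x = [-5, 3]
step 0: P̄ = F·P·Fᵀ + Q = [23 3; 3 10]
step 0: y = z − H·x̄ = [-21, 2]
step 0: S = H·P̄·Hᵀ + R = [246 -57; -57 223]
step 0: K = P̄·Hᵀ·S⁻¹ = [-3415/17203 3370/17203; 2245/17203 3351/17203]
step 0: x' = x̄ + K·y = [-7560/17203, 11166/17203]
step 0: P' = (I − K·H)·P̄ = [5419/17203 2004/17203; 2004/17203 4249/17203]
step 1: x̄ = F·x = [-11514/17203, 33498/17203]
step 1: P̄ = F·P·Fᵀ + Q = [133856/17203 30783/17203; 30783/17203 55444/17203]
step 1: y = z − H·x̄ = [-152239/17203, -129075/17203]
step 1: S = H·P̄·Hᵀ + R = [1201215/17203 -396489/17203; -396489/17203 1489831/17203]
step 1: K = P̄·Hᵀ·S⁻¹ = [-770030/3953777 750617/3953777; 3886555/31630216 5872773/31630216]
step 1: x' = x̄ + K·y = [-1463761/3953777, -4216771/7907554]
step 1: P' = (I − K·H)·P̄ = [1212635/3953777 442605/3953777; 442605/3953777 7427395/31630216]
step 2: x̄ = F·x = [-12999337/7907554, -12650313/7907554]
step 2: P̄ = F·P·Fᵀ + Q = [242503019/31630216 54149745/31630216; 54149745/31630216 98476771/31630216]
step 2: y = z − H·x̄ = [7384018/3953777, 48134505/7907554]
step 2: S = H·P̄·Hᵀ + R = [547253337/7907554 -365588205/15815108; -365588205/15815108 2664251035/31630216]
step 2: K = P̄·Hᵀ·S⁻¹ = [-2175255866/11165404067 10581968233/55827020335; 1368928754/11165404067 10338242763/55827020335]
step 2: x' = x̄ + K·y = [-9534623043/11165404067, -2719453766/11165404067]
step 2: P' = (I − K·H)·P̄ = [17107735831/55827020335 6231456501/55827020335; 6231456501/55827020335 13076100271/55827020335]

step 0: x' = [-7560/17203, 11166/17203], P' = [5419/17203 2004/17203; 2004/17203 4249/17203]
step 1: x' = [-1463761/3953777, -4216771/7907554], P' = [1212635/3953777 442605/3953777; 442605/3953777 7427395/31630216]
step 2: x' = [-9534623043/11165404067, -2719453766/11165404067], P' = [17107735831/55827020335 6231456501/55827020335; 6231456501/55827020335 13076100271/55827020335]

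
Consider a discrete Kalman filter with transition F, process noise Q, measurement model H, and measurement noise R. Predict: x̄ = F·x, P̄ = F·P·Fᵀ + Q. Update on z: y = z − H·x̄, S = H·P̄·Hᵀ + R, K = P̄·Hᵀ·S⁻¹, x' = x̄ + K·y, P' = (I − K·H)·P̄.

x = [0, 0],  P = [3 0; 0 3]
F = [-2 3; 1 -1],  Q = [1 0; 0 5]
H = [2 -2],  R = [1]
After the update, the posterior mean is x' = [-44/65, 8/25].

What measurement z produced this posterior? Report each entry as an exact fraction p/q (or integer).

z = [-2]

x̄ = F·x = [0, 0]
P̄ = F·P·Fᵀ + Q = [40 -15; -15 11]
S = H·P̄·Hᵀ + R = [325]
K = P̄·Hᵀ·S⁻¹ = [22/65; -4/25]
x' − x̄ = [-44/65, 8/25] = K·y
y = (KᵀK)⁻¹·Kᵀ·(x' − x̄) = [-2]
z = y + H·x̄ = [-2] + [0] = [-2]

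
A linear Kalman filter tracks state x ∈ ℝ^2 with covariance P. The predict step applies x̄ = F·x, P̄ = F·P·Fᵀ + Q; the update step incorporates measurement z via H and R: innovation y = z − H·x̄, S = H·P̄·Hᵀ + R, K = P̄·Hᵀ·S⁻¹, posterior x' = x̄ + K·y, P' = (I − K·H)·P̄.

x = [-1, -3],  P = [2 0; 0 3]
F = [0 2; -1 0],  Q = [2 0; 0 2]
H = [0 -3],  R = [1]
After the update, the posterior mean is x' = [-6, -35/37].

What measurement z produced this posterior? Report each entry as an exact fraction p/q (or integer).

z = [3]

x̄ = F·x = [-6, 1]
P̄ = F·P·Fᵀ + Q = [14 0; 0 4]
S = H·P̄·Hᵀ + R = [37]
K = P̄·Hᵀ·S⁻¹ = [0; -12/37]
x' − x̄ = [0, -72/37] = K·y
y = (KᵀK)⁻¹·Kᵀ·(x' − x̄) = [6]
z = y + H·x̄ = [6] + [-3] = [3]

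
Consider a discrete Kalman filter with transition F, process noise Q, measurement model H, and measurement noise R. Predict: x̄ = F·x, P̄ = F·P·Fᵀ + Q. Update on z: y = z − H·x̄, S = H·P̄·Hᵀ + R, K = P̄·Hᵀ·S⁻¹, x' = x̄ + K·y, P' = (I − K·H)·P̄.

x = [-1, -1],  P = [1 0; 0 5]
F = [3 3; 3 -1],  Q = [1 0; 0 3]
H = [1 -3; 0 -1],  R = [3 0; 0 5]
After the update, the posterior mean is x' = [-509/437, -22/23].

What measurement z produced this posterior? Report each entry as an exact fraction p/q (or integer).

z = [2, -1]

x̄ = F·x = [-6, -2]
P̄ = F·P·Fᵀ + Q = [55 -6; -6 17]
S = H·P̄·Hᵀ + R = [247 57; 57 22]
K = P̄·Hᵀ·S⁻¹ = [1264/2185 -141/115; -3/23 -10/23]
x' − x̄ = [2113/437, 24/23] = K·y
y = (KᵀK)⁻¹·Kᵀ·(x' − x̄) = [2, -3]
z = y + H·x̄ = [2, -3] + [0, 2] = [2, -1]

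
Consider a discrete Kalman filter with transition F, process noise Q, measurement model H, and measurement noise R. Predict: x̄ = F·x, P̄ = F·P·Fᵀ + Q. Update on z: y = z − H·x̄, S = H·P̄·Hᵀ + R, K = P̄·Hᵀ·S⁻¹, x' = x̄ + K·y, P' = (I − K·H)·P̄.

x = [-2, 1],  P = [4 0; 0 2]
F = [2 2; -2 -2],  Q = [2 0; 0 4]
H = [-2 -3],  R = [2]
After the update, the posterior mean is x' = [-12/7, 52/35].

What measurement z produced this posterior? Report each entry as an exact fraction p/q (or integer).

x̄ = F·x = [-2, 2]
P̄ = F·P·Fᵀ + Q = [26 -24; -24 28]
S = H·P̄·Hᵀ + R = [70]
K = P̄·Hᵀ·S⁻¹ = [2/7; -18/35]
x' − x̄ = [2/7, -18/35] = K·y
y = (KᵀK)⁻¹·Kᵀ·(x' − x̄) = [1]
z = y + H·x̄ = [1] + [-2] = [-1]

z = [-1]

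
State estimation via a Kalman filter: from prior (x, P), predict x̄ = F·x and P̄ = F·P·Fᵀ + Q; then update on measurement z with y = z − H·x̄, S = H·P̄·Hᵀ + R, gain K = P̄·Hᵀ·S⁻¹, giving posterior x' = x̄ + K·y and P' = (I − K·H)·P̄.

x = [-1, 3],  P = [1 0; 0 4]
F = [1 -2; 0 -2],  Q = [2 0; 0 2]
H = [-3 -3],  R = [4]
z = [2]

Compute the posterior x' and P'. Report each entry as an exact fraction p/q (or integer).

x' = [-98/125, 24/625]
P' = [34/25 -142/125; -142/125 846/625]

x̄ = F·x = [-7, -6]
P̄ = F·P·Fᵀ + Q = [19 16; 16 18]
y = z − H·x̄ = [-37]
S = H·P̄·Hᵀ + R = [625]
K = P̄·Hᵀ·S⁻¹ = [-21/125; -102/625]
x' = x̄ + K·y = [-98/125, 24/625]
P' = (I − K·H)·P̄ = [34/25 -142/125; -142/125 846/625]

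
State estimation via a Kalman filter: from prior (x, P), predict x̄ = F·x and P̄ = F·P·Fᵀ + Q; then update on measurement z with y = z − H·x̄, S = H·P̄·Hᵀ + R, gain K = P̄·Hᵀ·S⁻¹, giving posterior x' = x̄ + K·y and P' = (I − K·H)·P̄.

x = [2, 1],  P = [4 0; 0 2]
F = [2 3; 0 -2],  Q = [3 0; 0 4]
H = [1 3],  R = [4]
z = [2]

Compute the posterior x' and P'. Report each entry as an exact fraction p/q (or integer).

x̄ = F·x = [7, -2]
P̄ = F·P·Fᵀ + Q = [37 -12; -12 12]
y = z − H·x̄ = [1]
S = H·P̄·Hᵀ + R = [77]
K = P̄·Hᵀ·S⁻¹ = [1/77; 24/77]
x' = x̄ + K·y = [540/77, -130/77]
P' = (I − K·H)·P̄ = [2848/77 -948/77; -948/77 348/77]

x' = [540/77, -130/77]
P' = [2848/77 -948/77; -948/77 348/77]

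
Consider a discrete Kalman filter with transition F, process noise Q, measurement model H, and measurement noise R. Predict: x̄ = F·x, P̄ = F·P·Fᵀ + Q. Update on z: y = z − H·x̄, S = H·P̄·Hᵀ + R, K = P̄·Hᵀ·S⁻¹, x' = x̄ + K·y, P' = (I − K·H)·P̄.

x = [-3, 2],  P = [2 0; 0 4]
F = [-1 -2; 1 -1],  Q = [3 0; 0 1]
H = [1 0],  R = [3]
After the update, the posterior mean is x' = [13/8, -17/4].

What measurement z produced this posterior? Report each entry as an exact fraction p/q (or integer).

z = [2]

x̄ = F·x = [-1, -5]
P̄ = F·P·Fᵀ + Q = [21 6; 6 7]
S = H·P̄·Hᵀ + R = [24]
K = P̄·Hᵀ·S⁻¹ = [7/8; 1/4]
x' − x̄ = [21/8, 3/4] = K·y
y = (KᵀK)⁻¹·Kᵀ·(x' − x̄) = [3]
z = y + H·x̄ = [3] + [-1] = [2]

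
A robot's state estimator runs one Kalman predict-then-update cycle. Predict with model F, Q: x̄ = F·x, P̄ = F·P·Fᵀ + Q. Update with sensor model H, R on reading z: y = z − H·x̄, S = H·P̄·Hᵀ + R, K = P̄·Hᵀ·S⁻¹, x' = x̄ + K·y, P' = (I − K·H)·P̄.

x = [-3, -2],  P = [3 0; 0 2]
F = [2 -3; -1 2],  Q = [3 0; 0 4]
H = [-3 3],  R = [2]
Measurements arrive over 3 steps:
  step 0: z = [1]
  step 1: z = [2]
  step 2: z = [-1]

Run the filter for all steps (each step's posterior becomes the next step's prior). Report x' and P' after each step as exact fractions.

step 0: x' = [-306/379, -181/379], P' = [1605/758 1503/758; 1503/758 1569/758]
step 1: x' = [-31098/63245, 10586/63245], P' = [235143/126490 221379/126490; 221379/126490 235387/126490]
step 2: x' = [-1923612/10229089, -4998697/10229089], P' = [38028021/20458178 35798157/20458178; 35798157/20458178 38058337/20458178]

step 0: x̄ = F·x = [0, -1]
step 0: P̄ = F·P·Fᵀ + Q = [33 -18; -18 15]
step 0: y = z − H·x̄ = [4]
step 0: S = H·P̄·Hᵀ + R = [758]
step 0: K = P̄·Hᵀ·S⁻¹ = [-153/758; 99/758]
step 0: x' = x̄ + K·y = [-306/379, -181/379]
step 0: P' = (I − K·H)·P̄ = [1605/758 1503/758; 1503/758 1569/758]
step 1: x̄ = F·x = [-69/379, -56/379]
step 1: P̄ = F·P·Fᵀ + Q = [4779/758 -2103/758; -2103/758 4901/758]
step 1: y = z − H·x̄ = [719/379]
step 1: S = H·P̄·Hᵀ + R = [63245/379]
step 1: K = P̄·Hᵀ·S⁻¹ = [-10323/63245; 10506/63245]
step 1: x' = x̄ + K·y = [-31098/63245, 10586/63245]
step 1: P' = (I − K·H)·P̄ = [235143/126490 221379/126490; 221379/126490 235387/126490]
step 2: x̄ = F·x = [-13422/9035, 10454/12649]
step 2: P̄ = F·P·Fᵀ + Q = [111711/18070 -9513/3614; -9513/3614 159427/25298]
step 2: y = z − H·x̄ = [-38609/4865]
step 2: S = H·P̄·Hᵀ + R = [786853/4865]
step 2: K = P̄·Hᵀ·S⁻¹ = [-128646/786853; 130395/786853]
step 2: x' = x̄ + K·y = [-1923612/10229089, -4998697/10229089]
step 2: P' = (I − K·H)·P̄ = [38028021/20458178 35798157/20458178; 35798157/20458178 38058337/20458178]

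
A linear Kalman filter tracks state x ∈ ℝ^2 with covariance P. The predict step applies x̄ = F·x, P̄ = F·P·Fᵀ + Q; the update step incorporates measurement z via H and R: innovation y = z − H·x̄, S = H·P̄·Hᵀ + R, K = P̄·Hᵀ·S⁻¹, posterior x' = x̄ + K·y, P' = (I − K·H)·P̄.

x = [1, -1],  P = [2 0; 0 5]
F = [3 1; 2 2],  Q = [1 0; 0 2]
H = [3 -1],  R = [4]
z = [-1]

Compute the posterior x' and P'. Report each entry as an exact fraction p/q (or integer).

x̄ = F·x = [2, 0]
P̄ = F·P·Fᵀ + Q = [24 22; 22 30]
y = z − H·x̄ = [-7]
S = H·P̄·Hᵀ + R = [118]
K = P̄·Hᵀ·S⁻¹ = [25/59; 18/59]
x' = x̄ + K·y = [-57/59, -126/59]
P' = (I − K·H)·P̄ = [166/59 398/59; 398/59 1122/59]

x' = [-57/59, -126/59]
P' = [166/59 398/59; 398/59 1122/59]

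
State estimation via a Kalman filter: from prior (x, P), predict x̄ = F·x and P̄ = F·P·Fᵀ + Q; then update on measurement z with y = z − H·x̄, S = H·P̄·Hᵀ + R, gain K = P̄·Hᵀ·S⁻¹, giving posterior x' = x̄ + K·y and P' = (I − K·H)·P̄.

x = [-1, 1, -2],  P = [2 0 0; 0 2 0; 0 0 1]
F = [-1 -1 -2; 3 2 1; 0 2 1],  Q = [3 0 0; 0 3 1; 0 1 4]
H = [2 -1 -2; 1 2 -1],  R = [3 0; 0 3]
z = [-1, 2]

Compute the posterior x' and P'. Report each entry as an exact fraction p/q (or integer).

x' = [31456/15899, 15023/15899, 2380/1223]
P' = [46444/15899 -978/15899 3277/1223; -978/15899 9210/15899 -60/1223; 3277/1223 -60/1223 3694/1223]

x̄ = F·x = [4, -3, 0]
P̄ = F·P·Fᵀ + Q = [11 -12 -6; -12 30 10; -6 10 13]
y = z − H·x̄ = [-12, 4]
S = H·P̄·Hᵀ + R = [265 -54; -54 71]
K = P̄·Hᵀ·S⁻¹ = [2888/15899 629/15899; -3202/15899 6074/15899; -258/1223 -179/1223]
x' = x̄ + K·y = [31456/15899, 15023/15899, 2380/1223]
P' = (I − K·H)·P̄ = [46444/15899 -978/15899 3277/1223; -978/15899 9210/15899 -60/1223; 3277/1223 -60/1223 3694/1223]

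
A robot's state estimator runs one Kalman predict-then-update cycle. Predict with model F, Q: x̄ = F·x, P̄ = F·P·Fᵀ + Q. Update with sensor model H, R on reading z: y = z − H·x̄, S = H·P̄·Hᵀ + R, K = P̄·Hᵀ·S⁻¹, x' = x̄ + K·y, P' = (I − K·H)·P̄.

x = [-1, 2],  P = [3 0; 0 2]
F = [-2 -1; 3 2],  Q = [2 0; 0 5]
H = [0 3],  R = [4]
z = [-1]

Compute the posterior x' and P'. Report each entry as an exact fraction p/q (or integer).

x̄ = F·x = [0, 1]
P̄ = F·P·Fᵀ + Q = [16 -22; -22 40]
y = z − H·x̄ = [-4]
S = H·P̄·Hᵀ + R = [364]
K = P̄·Hᵀ·S⁻¹ = [-33/182; 30/91]
x' = x̄ + K·y = [66/91, -29/91]
P' = (I − K·H)·P̄ = [367/91 -22/91; -22/91 40/91]

x' = [66/91, -29/91]
P' = [367/91 -22/91; -22/91 40/91]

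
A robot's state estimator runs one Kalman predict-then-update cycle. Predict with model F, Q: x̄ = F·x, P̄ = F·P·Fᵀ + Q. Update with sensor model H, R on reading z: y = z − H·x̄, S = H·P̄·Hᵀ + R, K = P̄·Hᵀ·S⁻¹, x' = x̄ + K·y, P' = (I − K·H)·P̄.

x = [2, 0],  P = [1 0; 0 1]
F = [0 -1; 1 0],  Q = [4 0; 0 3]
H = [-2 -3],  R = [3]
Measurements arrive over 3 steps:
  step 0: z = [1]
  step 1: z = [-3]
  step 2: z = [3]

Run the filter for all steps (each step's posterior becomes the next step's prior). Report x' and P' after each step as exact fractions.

step 0: x̄ = F·x = [0, 2]
step 0: P̄ = F·P·Fᵀ + Q = [5 0; 0 4]
step 0: y = z − H·x̄ = [7]
step 0: S = H·P̄·Hᵀ + R = [59]
step 0: K = P̄·Hᵀ·S⁻¹ = [-10/59; -12/59]
step 0: x' = x̄ + K·y = [-70/59, 34/59]
step 0: P' = (I − K·H)·P̄ = [195/59 -120/59; -120/59 92/59]
step 1: x̄ = F·x = [-34/59, -70/59]
step 1: P̄ = F·P·Fᵀ + Q = [328/59 120/59; 120/59 372/59]
step 1: y = z − H·x̄ = [-455/59]
step 1: S = H·P̄·Hᵀ + R = [6277/59]
step 1: K = P̄·Hᵀ·S⁻¹ = [-1016/6277; -1356/6277]
step 1: x' = x̄ + K·y = [4218/6277, 3010/6277]
step 1: P' = (I − K·H)·P̄ = [17400/6277 -10584/6277; -10584/6277 8412/6277]
step 2: x̄ = F·x = [-3010/6277, 4218/6277]
step 2: P̄ = F·P·Fᵀ + Q = [33520/6277 10584/6277; 10584/6277 36231/6277]
step 2: y = z − H·x̄ = [25465/6277]
step 2: S = H·P̄·Hᵀ + R = [605998/6277]
step 2: K = P̄·Hᵀ·S⁻¹ = [-49396/302999; -129861/605998]
step 2: x' = x̄ + K·y = [-345690/302999, -119613/605998]
step 2: P' = (I − K·H)·P̄ = [840624/302999 -511020/302999; -511020/302999 811221/605998]

step 0: x' = [-70/59, 34/59], P' = [195/59 -120/59; -120/59 92/59]
step 1: x' = [4218/6277, 3010/6277], P' = [17400/6277 -10584/6277; -10584/6277 8412/6277]
step 2: x' = [-345690/302999, -119613/605998], P' = [840624/302999 -511020/302999; -511020/302999 811221/605998]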